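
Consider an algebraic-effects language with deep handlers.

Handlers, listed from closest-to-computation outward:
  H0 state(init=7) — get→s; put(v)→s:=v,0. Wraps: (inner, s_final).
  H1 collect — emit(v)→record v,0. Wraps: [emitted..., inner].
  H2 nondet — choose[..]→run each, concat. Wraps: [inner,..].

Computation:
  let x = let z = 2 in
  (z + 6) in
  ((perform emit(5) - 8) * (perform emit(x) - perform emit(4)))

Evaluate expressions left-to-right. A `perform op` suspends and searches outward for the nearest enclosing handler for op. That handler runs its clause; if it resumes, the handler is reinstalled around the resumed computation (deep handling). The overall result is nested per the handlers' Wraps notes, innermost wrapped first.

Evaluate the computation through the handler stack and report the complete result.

Answer: [[5, 8, 4, (0, 7)]]

Working:
emit(5) @ H1 ⇒ out+=5
emit(8) @ H1 ⇒ out+=8
emit(4) @ H1 ⇒ out+=4
H0 returns (0, 7)
H1 returns [5, 8, 4, (0, 7)]
H2 returns [[5, 8, 4, (0, 7)]]
= [[5, 8, 4, (0, 7)]]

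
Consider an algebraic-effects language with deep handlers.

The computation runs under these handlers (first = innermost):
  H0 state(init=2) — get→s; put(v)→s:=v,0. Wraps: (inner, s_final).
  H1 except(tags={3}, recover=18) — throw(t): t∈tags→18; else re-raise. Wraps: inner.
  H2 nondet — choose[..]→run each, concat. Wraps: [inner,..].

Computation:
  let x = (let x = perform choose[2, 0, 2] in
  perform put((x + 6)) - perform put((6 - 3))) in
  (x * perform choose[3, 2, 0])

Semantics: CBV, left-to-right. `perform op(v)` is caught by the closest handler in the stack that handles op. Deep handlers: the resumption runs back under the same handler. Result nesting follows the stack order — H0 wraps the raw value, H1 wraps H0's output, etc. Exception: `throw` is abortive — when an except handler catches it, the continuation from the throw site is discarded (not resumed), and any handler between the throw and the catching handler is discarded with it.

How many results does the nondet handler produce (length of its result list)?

Working:
choose[2, 0, 2] @ H2
  branch[0] choose=2:
    put(8) @ H0 ⇒ s:=8
    put(3) @ H0 ⇒ s:=3
    choose[3, 2, 0] @ H2
      branch[0] choose=3:
        H0 returns (0, 3)
        H1 returns (0, 3)
        H2 returns [(0, 3)]
      branch[1] choose=2:
        H0 returns (0, 3)
        H1 returns (0, 3)
        H2 returns [(0, 3)]
      branch[2] choose=0:
        H0 returns (0, 3)
        H1 returns (0, 3)
        H2 returns [(0, 3)]
  branch[1] choose=0:
    put(6) @ H0 ⇒ s:=6
    put(3) @ H0 ⇒ s:=3
    choose[3, 2, 0] @ H2
      branch[0] choose=3:
        H0 returns (0, 3)
        H1 returns (0, 3)
        H2 returns [(0, 3)]
      branch[1] choose=2:
        H0 returns (0, 3)
        H1 returns (0, 3)
        H2 returns [(0, 3)]
      branch[2] choose=0:
        H0 returns (0, 3)
        H1 returns (0, 3)
        H2 returns [(0, 3)]
  branch[2] choose=2:
    put(8) @ H0 ⇒ s:=8
    put(3) @ H0 ⇒ s:=3
    choose[3, 2, 0] @ H2
      branch[0] choose=3:
        H0 returns (0, 3)
        H1 returns (0, 3)
        H2 returns [(0, 3)]
      branch[1] choose=2:
        H0 returns (0, 3)
        H1 returns (0, 3)
        H2 returns [(0, 3)]
      branch[2] choose=0:
        H0 returns (0, 3)
        H1 returns (0, 3)
        H2 returns [(0, 3)]
= [(0, 3), (0, 3), (0, 3), (0, 3), (0, 3), (0, 3), (0, 3), (0, 3), (0, 3)]

Answer: 9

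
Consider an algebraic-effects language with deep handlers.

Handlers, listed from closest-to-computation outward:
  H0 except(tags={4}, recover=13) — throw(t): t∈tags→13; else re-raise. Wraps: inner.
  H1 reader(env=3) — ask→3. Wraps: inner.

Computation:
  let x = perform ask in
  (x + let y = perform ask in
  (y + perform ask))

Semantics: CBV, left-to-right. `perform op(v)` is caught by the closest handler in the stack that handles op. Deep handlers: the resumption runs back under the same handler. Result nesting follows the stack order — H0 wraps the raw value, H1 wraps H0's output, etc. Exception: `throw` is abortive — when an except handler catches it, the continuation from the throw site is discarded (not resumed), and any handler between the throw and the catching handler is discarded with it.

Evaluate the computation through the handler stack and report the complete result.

Working:
ask @ H1 ⇒ 3
ask @ H1 ⇒ 3
ask @ H1 ⇒ 3
H0 returns 9
H1 returns 9
= 9

Answer: 9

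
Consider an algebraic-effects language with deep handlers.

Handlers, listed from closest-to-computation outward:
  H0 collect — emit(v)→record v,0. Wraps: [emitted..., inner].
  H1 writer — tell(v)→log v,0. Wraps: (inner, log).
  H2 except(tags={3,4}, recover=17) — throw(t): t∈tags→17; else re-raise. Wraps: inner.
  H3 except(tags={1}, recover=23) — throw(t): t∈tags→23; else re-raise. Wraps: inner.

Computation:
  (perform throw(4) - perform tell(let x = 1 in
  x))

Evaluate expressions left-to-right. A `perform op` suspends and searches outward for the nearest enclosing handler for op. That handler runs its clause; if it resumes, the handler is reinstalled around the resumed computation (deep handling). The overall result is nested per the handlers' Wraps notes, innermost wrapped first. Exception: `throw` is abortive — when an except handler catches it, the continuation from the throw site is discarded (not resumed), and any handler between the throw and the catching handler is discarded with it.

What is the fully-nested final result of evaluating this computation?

Working:
throw(4) @ H2 caught ⇒ 17
H3 returns 17
= 17

Answer: 17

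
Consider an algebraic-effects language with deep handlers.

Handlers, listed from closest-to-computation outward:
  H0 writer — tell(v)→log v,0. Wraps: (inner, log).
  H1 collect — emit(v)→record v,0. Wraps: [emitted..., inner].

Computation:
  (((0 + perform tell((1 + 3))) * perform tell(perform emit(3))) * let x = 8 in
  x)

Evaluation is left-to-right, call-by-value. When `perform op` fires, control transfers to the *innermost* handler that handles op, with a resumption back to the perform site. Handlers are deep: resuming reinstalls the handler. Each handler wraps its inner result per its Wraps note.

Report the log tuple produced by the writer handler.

Evaluation trace:
tell(4) @ H0 ⇒ log+=4
emit(3) @ H1 ⇒ out+=3
tell(0) @ H0 ⇒ log+=0
H0 returns (0, (4, 0))
H1 returns [3, (0, (4, 0))]
= [3, (0, (4, 0))]

Answer: (4, 0)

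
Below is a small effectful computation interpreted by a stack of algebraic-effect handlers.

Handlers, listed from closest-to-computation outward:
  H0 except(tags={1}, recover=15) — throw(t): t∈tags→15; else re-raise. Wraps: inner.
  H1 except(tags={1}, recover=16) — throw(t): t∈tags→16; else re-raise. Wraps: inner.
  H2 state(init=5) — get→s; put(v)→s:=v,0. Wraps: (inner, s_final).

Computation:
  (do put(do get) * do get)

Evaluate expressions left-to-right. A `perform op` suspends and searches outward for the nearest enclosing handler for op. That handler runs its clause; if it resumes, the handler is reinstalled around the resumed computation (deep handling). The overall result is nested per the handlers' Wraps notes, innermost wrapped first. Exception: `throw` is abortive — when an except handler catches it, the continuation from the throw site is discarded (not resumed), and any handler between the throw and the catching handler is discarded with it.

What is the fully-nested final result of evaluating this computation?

Answer: (0, 5)

Step-by-step:
get @ H2 ⇒ 5
put(5) @ H2 ⇒ s:=5
get @ H2 ⇒ 5
H0 returns 0
H1 returns 0
H2 returns (0, 5)
= (0, 5)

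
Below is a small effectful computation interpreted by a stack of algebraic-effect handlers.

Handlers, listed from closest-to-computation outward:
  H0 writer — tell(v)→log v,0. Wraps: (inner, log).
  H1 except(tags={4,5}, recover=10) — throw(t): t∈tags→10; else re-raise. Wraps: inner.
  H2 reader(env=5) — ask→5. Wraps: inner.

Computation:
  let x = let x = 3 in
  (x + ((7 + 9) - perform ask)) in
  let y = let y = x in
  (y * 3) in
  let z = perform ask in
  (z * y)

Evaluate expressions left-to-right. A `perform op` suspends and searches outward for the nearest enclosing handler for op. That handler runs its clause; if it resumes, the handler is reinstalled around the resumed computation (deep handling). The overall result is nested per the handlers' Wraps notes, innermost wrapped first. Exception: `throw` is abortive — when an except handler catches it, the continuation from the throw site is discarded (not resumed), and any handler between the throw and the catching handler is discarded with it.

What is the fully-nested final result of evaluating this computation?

Answer: (210, ())

Evaluation trace:
ask @ H2 ⇒ 5
ask @ H2 ⇒ 5
H0 returns (210, ())
H1 returns (210, ())
H2 returns (210, ())
= (210, ())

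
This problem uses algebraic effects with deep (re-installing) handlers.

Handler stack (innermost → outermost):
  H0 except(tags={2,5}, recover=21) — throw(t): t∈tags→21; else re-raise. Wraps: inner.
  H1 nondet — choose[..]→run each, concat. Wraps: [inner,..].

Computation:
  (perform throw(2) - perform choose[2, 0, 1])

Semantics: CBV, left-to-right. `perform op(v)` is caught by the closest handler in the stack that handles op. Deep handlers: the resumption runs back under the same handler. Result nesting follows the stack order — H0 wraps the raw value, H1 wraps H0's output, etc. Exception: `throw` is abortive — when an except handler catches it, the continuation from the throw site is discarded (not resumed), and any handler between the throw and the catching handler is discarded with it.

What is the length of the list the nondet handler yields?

Working:
throw(2) @ H0 caught ⇒ 21
H1 returns [21]
= [21]

Answer: 1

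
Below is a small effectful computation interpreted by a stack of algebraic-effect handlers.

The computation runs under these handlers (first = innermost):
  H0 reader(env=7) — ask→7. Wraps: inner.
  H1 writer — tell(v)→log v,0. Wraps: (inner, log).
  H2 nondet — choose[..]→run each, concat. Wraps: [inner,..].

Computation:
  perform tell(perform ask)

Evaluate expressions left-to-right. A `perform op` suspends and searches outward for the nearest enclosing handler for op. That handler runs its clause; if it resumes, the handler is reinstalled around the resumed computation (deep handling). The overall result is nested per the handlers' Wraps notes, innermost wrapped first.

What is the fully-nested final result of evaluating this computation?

Answer: [(0, (7))]

Working:
ask @ H0 ⇒ 7
tell(7) @ H1 ⇒ log+=7
H0 returns 0
H1 returns (0, (7))
H2 returns [(0, (7))]
= [(0, (7))]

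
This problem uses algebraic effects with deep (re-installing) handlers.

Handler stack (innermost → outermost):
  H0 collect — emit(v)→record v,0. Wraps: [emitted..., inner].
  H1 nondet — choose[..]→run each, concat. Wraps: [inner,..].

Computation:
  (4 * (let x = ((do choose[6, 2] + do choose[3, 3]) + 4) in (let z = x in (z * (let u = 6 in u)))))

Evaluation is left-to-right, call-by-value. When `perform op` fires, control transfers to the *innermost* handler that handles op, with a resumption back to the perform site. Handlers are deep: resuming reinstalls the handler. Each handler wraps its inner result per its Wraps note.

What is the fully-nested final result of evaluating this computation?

Answer: [[312], [312], [216], [216]]

Working:
choose[6, 2] @ H1
  branch[0] choose=6:
    choose[3, 3] @ H1
      branch[0] choose=3:
        H0 returns [312]
        H1 returns [[312]]
      branch[1] choose=3:
        H0 returns [312]
        H1 returns [[312]]
  branch[1] choose=2:
    choose[3, 3] @ H1
      branch[0] choose=3:
        H0 returns [216]
        H1 returns [[216]]
      branch[1] choose=3:
        H0 returns [216]
        H1 returns [[216]]
= [[312], [312], [216], [216]]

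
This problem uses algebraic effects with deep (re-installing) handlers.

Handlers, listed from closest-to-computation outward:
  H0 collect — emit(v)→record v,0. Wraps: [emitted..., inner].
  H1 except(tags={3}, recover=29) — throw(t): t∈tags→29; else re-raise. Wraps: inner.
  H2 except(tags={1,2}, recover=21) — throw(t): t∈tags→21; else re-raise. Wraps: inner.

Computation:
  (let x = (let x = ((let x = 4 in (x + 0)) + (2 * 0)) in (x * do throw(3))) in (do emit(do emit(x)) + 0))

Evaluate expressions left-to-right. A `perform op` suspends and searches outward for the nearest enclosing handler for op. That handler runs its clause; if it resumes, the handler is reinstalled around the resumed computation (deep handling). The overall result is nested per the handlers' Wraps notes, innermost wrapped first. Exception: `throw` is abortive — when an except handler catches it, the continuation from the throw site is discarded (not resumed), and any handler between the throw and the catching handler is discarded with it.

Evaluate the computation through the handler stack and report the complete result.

Evaluation trace:
throw(3) @ H1 caught ⇒ 29
H2 returns 29
= 29

Answer: 29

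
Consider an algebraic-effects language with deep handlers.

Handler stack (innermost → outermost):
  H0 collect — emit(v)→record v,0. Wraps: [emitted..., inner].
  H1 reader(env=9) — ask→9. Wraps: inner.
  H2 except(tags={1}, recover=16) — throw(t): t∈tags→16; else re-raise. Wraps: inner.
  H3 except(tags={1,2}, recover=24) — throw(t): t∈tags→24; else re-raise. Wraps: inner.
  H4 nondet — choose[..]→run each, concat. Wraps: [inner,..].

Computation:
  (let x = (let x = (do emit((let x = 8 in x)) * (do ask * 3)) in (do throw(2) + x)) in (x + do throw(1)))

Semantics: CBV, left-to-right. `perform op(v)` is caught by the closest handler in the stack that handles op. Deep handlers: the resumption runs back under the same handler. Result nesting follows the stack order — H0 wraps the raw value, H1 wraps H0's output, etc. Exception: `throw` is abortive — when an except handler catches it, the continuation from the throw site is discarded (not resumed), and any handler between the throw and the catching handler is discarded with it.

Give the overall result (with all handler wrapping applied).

Working:
emit(8) @ H0 ⇒ out+=8
ask @ H1 ⇒ 9
throw(2) @ H2 re-raised
throw(2) @ H3 caught ⇒ 24
H4 returns [24]
= [24]

Answer: [24]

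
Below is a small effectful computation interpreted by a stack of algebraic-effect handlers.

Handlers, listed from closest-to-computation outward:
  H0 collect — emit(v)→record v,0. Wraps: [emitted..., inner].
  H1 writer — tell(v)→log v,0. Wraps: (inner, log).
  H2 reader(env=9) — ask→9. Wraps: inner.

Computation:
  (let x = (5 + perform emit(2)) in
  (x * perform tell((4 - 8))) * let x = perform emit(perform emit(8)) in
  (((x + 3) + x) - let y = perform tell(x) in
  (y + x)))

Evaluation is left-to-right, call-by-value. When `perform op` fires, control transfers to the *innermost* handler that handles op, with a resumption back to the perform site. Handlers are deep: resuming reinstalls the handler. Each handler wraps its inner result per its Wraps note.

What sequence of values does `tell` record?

Working:
emit(2) @ H0 ⇒ out+=2
tell(-4) @ H1 ⇒ log+=-4
emit(8) @ H0 ⇒ out+=8
emit(0) @ H0 ⇒ out+=0
tell(0) @ H1 ⇒ log+=0
H0 returns [2, 8, 0, 0]
H1 returns ([2, 8, 0, 0], (-4, 0))
H2 returns ([2, 8, 0, 0], (-4, 0))
= ([2, 8, 0, 0], (-4, 0))

Answer: (-4, 0)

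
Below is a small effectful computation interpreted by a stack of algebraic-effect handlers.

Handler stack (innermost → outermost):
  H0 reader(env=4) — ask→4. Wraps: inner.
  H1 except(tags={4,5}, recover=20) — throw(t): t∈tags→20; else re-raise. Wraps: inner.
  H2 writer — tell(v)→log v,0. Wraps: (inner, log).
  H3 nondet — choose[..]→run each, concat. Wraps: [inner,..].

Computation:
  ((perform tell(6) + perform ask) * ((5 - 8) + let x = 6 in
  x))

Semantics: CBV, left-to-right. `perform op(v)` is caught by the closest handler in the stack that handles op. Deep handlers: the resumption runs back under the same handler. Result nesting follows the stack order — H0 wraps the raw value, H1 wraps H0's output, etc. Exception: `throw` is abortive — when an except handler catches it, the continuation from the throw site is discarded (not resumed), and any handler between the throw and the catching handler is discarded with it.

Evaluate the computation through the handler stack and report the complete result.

Answer: [(12, (6))]

Working:
tell(6) @ H2 ⇒ log+=6
ask @ H0 ⇒ 4
H0 returns 12
H1 returns 12
H2 returns (12, (6))
H3 returns [(12, (6))]
= [(12, (6))]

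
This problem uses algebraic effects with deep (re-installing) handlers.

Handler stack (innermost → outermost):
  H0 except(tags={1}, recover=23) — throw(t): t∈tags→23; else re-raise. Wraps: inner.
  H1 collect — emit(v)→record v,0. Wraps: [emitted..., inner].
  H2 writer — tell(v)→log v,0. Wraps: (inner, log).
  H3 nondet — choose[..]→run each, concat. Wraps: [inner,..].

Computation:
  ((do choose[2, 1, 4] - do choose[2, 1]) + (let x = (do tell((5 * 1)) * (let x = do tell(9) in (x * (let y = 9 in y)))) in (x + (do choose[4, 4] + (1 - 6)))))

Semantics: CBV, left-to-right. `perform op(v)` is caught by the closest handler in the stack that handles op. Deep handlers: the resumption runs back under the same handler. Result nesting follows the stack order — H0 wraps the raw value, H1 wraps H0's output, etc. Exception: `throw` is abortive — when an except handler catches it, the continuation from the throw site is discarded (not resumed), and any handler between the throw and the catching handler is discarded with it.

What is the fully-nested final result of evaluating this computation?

Evaluation trace:
choose[2, 1, 4] @ H3
  branch[0] choose=2:
    choose[2, 1] @ H3
      branch[0] choose=2:
        tell(5) @ H2 ⇒ log+=5
        tell(9) @ H2 ⇒ log+=9
        choose[4, 4] @ H3
          branch[0] choose=4:
            H0 returns -1
            H1 returns [-1]
            H2 returns ([-1], (5, 9))
            H3 returns [([-1], (5, 9))]
          branch[1] choose=4:
            H0 returns -1
            H1 returns [-1]
            H2 returns ([-1], (5, 9))
            H3 returns [([-1], (5, 9))]
      branch[1] choose=1:
        tell(5) @ H2 ⇒ log+=5
        tell(9) @ H2 ⇒ log+=9
        choose[4, 4] @ H3
          branch[0] choose=4:
            H0 returns 0
            H1 returns [0]
            H2 returns ([0], (5, 9))
            H3 returns [([0], (5, 9))]
          branch[1] choose=4:
            H0 returns 0
            H1 returns [0]
            H2 returns ([0], (5, 9))
            H3 returns [([0], (5, 9))]
  branch[1] choose=1:
    choose[2, 1] @ H3
      branch[0] choose=2:
        tell(5) @ H2 ⇒ log+=5
        tell(9) @ H2 ⇒ log+=9
        choose[4, 4] @ H3
          branch[0] choose=4:
            H0 returns -2
            H1 returns [-2]
            H2 returns ([-2], (5, 9))
            H3 returns [([-2], (5, 9))]
          branch[1] choose=4:
            H0 returns -2
            H1 returns [-2]
            H2 returns ([-2], (5, 9))
            H3 returns [([-2], (5, 9))]
      branch[1] choose=1:
        tell(5) @ H2 ⇒ log+=5
        tell(9) @ H2 ⇒ log+=9
        choose[4, 4] @ H3
          branch[0] choose=4:
            H0 returns -1
            H1 returns [-1]
            H2 returns ([-1], (5, 9))
            H3 returns [([-1], (5, 9))]
          branch[1] choose=4:
            H0 returns -1
            H1 returns [-1]
            H2 returns ([-1], (5, 9))
            H3 returns [([-1], (5, 9))]
  branch[2] choose=4:
    choose[2, 1] @ H3
      branch[0] choose=2:
        tell(5) @ H2 ⇒ log+=5
        tell(9) @ H2 ⇒ log+=9
        choose[4, 4] @ H3
          branch[0] choose=4:
            H0 returns 1
            H1 returns [1]
            H2 returns ([1], (5, 9))
            H3 returns [([1], (5, 9))]
          branch[1] choose=4:
            H0 returns 1
            H1 returns [1]
            H2 returns ([1], (5, 9))
            H3 returns [([1], (5, 9))]
      branch[1] choose=1:
        tell(5) @ H2 ⇒ log+=5
        tell(9) @ H2 ⇒ log+=9
        choose[4, 4] @ H3
          branch[0] choose=4:
            H0 returns 2
            H1 returns [2]
            H2 returns ([2], (5, 9))
            H3 returns [([2], (5, 9))]
          branch[1] choose=4:
            H0 returns 2
            H1 returns [2]
            H2 returns ([2], (5, 9))
            H3 returns [([2], (5, 9))]
= [([-1], (5, 9)), ([-1], (5, 9)), ([0], (5, 9)), ([0], (5, 9)), ([-2], (5, 9)), ([-2], (5, 9)), ([-1], (5, 9)), ([-1], (5, 9)), ([1], (5, 9)), ([1], (5, 9)), ([2], (5, 9)), ([2], (5, 9))]

Answer: [([-1], (5, 9)), ([-1], (5, 9)), ([0], (5, 9)), ([0], (5, 9)), ([-2], (5, 9)), ([-2], (5, 9)), ([-1], (5, 9)), ([-1], (5, 9)), ([1], (5, 9)), ([1], (5, 9)), ([2], (5, 9)), ([2], (5, 9))]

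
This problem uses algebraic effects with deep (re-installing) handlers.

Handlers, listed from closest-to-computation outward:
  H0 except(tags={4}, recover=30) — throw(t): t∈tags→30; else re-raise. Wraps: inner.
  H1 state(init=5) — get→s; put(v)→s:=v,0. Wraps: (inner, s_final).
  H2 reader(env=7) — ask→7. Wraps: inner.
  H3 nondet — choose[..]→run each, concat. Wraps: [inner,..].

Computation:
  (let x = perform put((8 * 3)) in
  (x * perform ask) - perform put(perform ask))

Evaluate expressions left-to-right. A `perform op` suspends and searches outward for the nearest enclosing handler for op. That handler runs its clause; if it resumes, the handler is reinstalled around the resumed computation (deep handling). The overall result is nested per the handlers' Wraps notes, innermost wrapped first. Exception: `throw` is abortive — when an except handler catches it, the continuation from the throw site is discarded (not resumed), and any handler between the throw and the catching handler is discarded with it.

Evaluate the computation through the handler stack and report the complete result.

Answer: [(0, 7)]

Evaluation trace:
put(24) @ H1 ⇒ s:=24
ask @ H2 ⇒ 7
ask @ H2 ⇒ 7
put(7) @ H1 ⇒ s:=7
H0 returns 0
H1 returns (0, 7)
H2 returns (0, 7)
H3 returns [(0, 7)]
= [(0, 7)]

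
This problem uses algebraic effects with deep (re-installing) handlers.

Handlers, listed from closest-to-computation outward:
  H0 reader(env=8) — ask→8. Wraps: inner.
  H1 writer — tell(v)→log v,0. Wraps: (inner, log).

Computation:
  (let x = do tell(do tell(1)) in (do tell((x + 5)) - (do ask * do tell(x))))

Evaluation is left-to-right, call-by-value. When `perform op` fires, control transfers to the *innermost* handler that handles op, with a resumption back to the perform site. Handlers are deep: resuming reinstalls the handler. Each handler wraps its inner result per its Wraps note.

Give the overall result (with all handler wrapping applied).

Answer: (0, (1, 0, 5, 0))

Working:
tell(1) @ H1 ⇒ log+=1
tell(0) @ H1 ⇒ log+=0
tell(5) @ H1 ⇒ log+=5
ask @ H0 ⇒ 8
tell(0) @ H1 ⇒ log+=0
H0 returns 0
H1 returns (0, (1, 0, 5, 0))
= (0, (1, 0, 5, 0))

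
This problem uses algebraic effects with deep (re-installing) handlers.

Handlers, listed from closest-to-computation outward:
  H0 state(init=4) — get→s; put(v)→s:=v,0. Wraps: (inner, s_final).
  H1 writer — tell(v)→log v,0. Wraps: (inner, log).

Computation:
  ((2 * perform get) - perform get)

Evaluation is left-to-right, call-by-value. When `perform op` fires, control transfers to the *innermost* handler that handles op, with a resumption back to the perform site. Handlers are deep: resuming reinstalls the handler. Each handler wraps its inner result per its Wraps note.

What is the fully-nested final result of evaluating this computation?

Working:
get @ H0 ⇒ 4
get @ H0 ⇒ 4
H0 returns (4, 4)
H1 returns ((4, 4), ())
= ((4, 4), ())

Answer: ((4, 4), ())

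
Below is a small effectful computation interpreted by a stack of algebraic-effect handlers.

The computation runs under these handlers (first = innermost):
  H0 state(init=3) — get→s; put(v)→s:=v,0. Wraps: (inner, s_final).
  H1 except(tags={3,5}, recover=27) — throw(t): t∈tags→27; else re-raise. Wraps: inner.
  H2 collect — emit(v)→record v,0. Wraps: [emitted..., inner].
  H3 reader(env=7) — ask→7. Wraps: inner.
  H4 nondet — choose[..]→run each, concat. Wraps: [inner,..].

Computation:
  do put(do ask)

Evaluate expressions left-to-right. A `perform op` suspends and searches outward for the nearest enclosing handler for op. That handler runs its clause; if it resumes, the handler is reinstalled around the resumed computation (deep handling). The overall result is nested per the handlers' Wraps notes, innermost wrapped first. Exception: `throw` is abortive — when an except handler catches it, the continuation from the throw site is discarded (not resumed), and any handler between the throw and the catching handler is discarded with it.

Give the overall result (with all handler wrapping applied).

Answer: [[(0, 7)]]

Evaluation trace:
ask @ H3 ⇒ 7
put(7) @ H0 ⇒ s:=7
H0 returns (0, 7)
H1 returns (0, 7)
H2 returns [(0, 7)]
H3 returns [(0, 7)]
H4 returns [[(0, 7)]]
= [[(0, 7)]]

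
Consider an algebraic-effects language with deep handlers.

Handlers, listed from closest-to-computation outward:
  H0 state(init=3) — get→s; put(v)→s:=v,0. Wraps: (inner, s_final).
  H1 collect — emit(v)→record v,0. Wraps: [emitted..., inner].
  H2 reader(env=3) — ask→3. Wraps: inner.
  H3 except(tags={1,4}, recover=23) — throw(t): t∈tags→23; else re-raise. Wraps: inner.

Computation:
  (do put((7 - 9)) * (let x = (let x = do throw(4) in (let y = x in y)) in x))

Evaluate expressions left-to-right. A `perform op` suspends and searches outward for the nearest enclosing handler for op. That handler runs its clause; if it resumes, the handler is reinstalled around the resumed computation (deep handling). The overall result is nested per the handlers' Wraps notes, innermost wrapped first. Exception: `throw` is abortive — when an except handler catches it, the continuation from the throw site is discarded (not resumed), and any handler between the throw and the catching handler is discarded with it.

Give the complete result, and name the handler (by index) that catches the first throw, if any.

Working:
put(-2) @ H0 ⇒ s:=-2
throw(4) @ H3 caught ⇒ 23
= 23

Answer: 23 ; first throw caught by: H3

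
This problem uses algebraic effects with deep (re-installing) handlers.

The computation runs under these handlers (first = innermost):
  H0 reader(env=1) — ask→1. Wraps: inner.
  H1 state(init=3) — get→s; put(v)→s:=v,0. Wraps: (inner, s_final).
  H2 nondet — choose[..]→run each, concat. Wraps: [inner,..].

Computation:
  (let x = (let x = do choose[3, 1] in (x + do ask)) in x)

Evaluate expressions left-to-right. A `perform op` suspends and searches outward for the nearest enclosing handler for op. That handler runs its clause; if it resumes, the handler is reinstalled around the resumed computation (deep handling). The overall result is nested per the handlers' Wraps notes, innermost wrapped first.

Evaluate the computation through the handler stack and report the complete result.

Step-by-step:
choose[3, 1] @ H2
  branch[0] choose=3:
    ask @ H0 ⇒ 1
    H0 returns 4
    H1 returns (4, 3)
    H2 returns [(4, 3)]
  branch[1] choose=1:
    ask @ H0 ⇒ 1
    H0 returns 2
    H1 returns (2, 3)
    H2 returns [(2, 3)]
= [(4, 3), (2, 3)]

Answer: [(4, 3), (2, 3)]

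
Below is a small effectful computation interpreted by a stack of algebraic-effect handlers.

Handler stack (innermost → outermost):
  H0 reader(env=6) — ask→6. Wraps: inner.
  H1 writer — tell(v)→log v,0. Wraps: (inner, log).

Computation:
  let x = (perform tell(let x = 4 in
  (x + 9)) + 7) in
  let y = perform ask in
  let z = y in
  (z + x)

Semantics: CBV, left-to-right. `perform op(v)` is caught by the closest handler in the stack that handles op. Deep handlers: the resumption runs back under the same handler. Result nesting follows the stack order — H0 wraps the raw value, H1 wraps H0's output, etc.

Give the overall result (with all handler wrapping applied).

Working:
tell(13) @ H1 ⇒ log+=13
ask @ H0 ⇒ 6
H0 returns 13
H1 returns (13, (13))
= (13, (13))

Answer: (13, (13))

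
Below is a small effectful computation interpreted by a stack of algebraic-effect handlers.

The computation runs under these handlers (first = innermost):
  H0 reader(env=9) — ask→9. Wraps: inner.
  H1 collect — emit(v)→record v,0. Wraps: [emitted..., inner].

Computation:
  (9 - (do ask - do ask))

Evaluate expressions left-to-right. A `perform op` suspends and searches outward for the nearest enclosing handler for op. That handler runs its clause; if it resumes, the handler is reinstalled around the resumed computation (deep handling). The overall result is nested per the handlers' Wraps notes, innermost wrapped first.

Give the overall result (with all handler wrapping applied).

Evaluation trace:
ask @ H0 ⇒ 9
ask @ H0 ⇒ 9
H0 returns 9
H1 returns [9]
= [9]

Answer: [9]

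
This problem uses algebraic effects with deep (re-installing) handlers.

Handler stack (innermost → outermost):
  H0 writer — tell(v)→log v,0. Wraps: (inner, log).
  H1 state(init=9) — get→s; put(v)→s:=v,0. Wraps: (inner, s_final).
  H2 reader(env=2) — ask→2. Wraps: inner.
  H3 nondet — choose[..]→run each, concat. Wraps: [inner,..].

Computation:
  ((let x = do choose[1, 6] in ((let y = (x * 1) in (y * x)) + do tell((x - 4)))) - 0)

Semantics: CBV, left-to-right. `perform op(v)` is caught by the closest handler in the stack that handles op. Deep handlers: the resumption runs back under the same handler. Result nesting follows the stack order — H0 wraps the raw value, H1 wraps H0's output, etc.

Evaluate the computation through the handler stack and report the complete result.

Answer: [((1, (-3)), 9), ((36, (2)), 9)]

Working:
choose[1, 6] @ H3
  branch[0] choose=1:
    tell(-3) @ H0 ⇒ log+=-3
    H0 returns (1, (-3))
    H1 returns ((1, (-3)), 9)
    H2 returns ((1, (-3)), 9)
    H3 returns [((1, (-3)), 9)]
  branch[1] choose=6:
    tell(2) @ H0 ⇒ log+=2
    H0 returns (36, (2))
    H1 returns ((36, (2)), 9)
    H2 returns ((36, (2)), 9)
    H3 returns [((36, (2)), 9)]
= [((1, (-3)), 9), ((36, (2)), 9)]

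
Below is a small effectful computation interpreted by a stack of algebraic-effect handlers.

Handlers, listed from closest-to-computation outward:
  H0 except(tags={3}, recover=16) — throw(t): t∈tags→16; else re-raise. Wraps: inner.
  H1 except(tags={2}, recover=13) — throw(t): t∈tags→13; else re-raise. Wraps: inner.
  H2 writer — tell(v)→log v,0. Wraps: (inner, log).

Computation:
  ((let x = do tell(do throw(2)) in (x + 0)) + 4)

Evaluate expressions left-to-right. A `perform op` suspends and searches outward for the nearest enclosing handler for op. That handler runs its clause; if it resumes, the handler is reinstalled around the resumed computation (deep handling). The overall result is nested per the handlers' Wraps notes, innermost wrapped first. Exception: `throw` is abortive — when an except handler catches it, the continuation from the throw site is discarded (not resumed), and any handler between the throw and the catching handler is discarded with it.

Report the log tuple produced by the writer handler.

Answer: ()

Evaluation trace:
throw(2) @ H0 re-raised
throw(2) @ H1 caught ⇒ 13
H2 returns (13, ())
= (13, ())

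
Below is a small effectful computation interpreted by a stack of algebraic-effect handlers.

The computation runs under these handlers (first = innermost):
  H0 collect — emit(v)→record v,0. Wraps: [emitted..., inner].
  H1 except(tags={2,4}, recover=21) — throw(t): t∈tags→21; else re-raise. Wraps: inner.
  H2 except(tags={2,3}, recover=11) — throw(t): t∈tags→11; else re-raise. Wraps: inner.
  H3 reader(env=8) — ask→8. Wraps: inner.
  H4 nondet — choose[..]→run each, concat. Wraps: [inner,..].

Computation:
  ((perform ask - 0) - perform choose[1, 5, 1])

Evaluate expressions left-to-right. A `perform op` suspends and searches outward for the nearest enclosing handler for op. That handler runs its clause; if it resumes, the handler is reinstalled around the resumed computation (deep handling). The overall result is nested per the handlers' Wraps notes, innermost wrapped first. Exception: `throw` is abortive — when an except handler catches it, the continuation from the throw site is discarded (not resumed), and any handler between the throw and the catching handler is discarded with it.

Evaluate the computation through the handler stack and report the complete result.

Working:
ask @ H3 ⇒ 8
choose[1, 5, 1] @ H4
  branch[0] choose=1:
    H0 returns [7]
    H1 returns [7]
    H2 returns [7]
    H3 returns [7]
    H4 returns [[7]]
  branch[1] choose=5:
    H0 returns [3]
    H1 returns [3]
    H2 returns [3]
    H3 returns [3]
    H4 returns [[3]]
  branch[2] choose=1:
    H0 returns [7]
    H1 returns [7]
    H2 returns [7]
    H3 returns [7]
    H4 returns [[7]]
= [[7], [3], [7]]

Answer: [[7], [3], [7]]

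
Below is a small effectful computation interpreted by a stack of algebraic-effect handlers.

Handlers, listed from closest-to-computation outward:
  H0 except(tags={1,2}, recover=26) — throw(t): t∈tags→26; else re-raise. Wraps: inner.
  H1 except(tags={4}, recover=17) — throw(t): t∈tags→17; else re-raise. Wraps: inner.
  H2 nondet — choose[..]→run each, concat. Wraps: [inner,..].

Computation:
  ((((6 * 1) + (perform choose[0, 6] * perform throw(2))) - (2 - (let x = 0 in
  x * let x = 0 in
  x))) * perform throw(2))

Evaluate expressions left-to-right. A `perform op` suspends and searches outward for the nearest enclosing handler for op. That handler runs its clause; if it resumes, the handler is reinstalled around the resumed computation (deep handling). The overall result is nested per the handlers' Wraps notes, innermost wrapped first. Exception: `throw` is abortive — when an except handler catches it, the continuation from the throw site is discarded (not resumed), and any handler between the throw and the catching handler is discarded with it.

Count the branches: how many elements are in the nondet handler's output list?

Working:
choose[0, 6] @ H2
  branch[0] choose=0:
    throw(2) @ H0 caught ⇒ 26
    H1 returns 26
    H2 returns [26]
  branch[1] choose=6:
    throw(2) @ H0 caught ⇒ 26
    H1 returns 26
    H2 returns [26]
= [26, 26]

Answer: 2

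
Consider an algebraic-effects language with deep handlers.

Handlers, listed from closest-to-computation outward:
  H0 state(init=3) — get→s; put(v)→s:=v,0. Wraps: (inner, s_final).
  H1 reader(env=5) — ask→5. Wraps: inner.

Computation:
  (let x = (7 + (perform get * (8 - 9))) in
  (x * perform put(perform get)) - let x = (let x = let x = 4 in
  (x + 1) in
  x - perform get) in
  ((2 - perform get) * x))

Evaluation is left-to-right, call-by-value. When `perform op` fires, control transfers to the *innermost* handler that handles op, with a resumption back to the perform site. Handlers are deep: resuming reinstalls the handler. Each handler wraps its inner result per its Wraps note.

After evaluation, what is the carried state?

Answer: 3

Working:
get @ H0 ⇒ 3
get @ H0 ⇒ 3
put(3) @ H0 ⇒ s:=3
get @ H0 ⇒ 3
get @ H0 ⇒ 3
H0 returns (2, 3)
H1 returns (2, 3)
= (2, 3)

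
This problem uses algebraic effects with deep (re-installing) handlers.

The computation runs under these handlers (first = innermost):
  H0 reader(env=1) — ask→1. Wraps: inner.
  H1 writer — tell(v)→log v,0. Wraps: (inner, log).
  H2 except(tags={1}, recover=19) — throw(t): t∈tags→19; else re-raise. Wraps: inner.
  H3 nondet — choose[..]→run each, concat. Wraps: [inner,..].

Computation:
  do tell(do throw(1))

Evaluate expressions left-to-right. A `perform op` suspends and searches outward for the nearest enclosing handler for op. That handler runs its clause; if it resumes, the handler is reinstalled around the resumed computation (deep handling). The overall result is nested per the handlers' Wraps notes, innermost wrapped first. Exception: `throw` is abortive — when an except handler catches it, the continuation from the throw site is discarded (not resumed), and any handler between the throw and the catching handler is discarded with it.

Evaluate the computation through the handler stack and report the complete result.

Evaluation trace:
throw(1) @ H2 caught ⇒ 19
H3 returns [19]
= [19]

Answer: [19]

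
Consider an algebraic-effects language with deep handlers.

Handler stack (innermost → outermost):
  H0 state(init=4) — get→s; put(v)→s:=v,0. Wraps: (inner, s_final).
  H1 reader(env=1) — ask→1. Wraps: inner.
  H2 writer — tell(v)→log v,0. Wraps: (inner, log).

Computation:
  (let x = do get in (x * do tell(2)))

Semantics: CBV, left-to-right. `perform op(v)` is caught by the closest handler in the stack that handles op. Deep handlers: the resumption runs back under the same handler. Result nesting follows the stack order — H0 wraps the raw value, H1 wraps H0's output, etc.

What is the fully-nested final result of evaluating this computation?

Answer: ((0, 4), (2))

Working:
get @ H0 ⇒ 4
tell(2) @ H2 ⇒ log+=2
H0 returns (0, 4)
H1 returns (0, 4)
H2 returns ((0, 4), (2))
= ((0, 4), (2))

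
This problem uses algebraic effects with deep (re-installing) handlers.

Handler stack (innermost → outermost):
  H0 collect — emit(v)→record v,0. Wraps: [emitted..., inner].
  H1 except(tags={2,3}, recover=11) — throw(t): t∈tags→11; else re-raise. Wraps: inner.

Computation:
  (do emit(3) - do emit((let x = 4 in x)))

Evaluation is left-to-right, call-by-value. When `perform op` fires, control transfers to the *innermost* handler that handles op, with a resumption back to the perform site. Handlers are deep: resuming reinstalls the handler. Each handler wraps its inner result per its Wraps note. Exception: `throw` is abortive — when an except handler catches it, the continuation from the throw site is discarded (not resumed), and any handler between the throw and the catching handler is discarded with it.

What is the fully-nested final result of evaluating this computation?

Answer: [3, 4, 0]

Step-by-step:
emit(3) @ H0 ⇒ out+=3
emit(4) @ H0 ⇒ out+=4
H0 returns [3, 4, 0]
H1 returns [3, 4, 0]
= [3, 4, 0]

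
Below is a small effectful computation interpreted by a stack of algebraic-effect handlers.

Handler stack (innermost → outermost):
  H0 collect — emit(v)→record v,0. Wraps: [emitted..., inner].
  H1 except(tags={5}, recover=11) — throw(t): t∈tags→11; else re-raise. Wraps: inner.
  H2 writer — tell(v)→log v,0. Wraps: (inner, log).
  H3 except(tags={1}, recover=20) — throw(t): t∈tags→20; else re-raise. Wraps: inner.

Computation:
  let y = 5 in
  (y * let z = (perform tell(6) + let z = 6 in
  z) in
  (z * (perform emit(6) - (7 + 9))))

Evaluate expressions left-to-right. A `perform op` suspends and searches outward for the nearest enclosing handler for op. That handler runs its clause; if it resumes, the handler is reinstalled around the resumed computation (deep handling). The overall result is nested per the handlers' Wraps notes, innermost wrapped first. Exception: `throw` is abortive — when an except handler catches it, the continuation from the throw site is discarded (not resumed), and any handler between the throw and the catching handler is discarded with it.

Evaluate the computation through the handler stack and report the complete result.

Answer: ([6, -480], (6))

Working:
tell(6) @ H2 ⇒ log+=6
emit(6) @ H0 ⇒ out+=6
H0 returns [6, -480]
H1 returns [6, -480]
H2 returns ([6, -480], (6))
H3 returns ([6, -480], (6))
= ([6, -480], (6))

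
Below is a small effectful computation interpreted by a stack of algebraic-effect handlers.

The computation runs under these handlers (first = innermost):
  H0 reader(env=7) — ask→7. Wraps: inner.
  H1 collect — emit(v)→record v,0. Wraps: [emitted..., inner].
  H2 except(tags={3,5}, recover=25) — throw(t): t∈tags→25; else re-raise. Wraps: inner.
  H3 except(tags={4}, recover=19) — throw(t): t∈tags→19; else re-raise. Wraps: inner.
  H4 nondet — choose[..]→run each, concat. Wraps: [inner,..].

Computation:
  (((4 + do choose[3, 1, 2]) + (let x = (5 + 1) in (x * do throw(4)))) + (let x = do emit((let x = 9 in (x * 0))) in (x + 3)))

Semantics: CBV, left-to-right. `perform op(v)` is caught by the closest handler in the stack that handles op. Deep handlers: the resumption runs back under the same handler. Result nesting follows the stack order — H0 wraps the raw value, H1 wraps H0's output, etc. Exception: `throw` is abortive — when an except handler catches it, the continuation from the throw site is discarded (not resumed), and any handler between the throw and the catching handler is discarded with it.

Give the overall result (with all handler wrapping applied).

Evaluation trace:
choose[3, 1, 2] @ H4
  branch[0] choose=3:
    throw(4) @ H2 re-raised
    throw(4) @ H3 caught ⇒ 19
    H4 returns [19]
  branch[1] choose=1:
    throw(4) @ H2 re-raised
    throw(4) @ H3 caught ⇒ 19
    H4 returns [19]
  branch[2] choose=2:
    throw(4) @ H2 re-raised
    throw(4) @ H3 caught ⇒ 19
    H4 returns [19]
= [19, 19, 19]

Answer: [19, 19, 19]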